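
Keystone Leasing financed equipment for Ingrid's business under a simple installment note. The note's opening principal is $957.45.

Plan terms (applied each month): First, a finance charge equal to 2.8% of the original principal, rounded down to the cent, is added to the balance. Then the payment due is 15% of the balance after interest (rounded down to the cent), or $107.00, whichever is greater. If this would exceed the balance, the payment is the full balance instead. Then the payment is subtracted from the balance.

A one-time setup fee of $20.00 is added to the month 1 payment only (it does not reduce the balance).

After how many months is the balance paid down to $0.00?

Month 1: $957.45 +$26.80 interest = $984.25; pay $147.63 (+ $20.00 fee) → $836.62
Month 2: $836.62 +$26.80 interest = $863.42; pay $129.51 → $733.91
Month 3: $733.91 +$26.80 interest = $760.71; pay $114.10 → $646.61
Month 4: $646.61 +$26.80 interest = $673.41; pay $107.00 → $566.41
Month 5: $566.41 +$26.80 interest = $593.21; pay $107.00 → $486.21
Month 6: $486.21 +$26.80 interest = $513.01; pay $107.00 → $406.01
Month 7: $406.01 +$26.80 interest = $432.81; pay $107.00 → $325.81
Month 8: $325.81 +$26.80 interest = $352.61; pay $107.00 → $245.61
Month 9: $245.61 +$26.80 interest = $272.41; pay $107.00 → $165.41
Month 10: $165.41 +$26.80 interest = $192.21; pay $107.00 → $85.21
Month 11: $85.21 +$26.80 interest = $112.01; pay $107.00 → $5.01
Month 12: $5.01 +$26.80 interest = $31.81; pay $31.81 → $0.00
Balance reaches $0.00 in month 12.

12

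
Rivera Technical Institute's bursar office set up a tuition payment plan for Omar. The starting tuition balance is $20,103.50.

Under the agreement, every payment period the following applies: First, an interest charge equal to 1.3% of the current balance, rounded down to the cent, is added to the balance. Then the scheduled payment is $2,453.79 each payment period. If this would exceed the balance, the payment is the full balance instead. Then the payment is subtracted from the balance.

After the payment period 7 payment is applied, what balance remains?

$4,144.68

# | Opening | Interest | Payment | End bal
1 | $20,103.50 | $261.34 | $2,453.79 | $17,911.05
2 | $17,911.05 | $232.84 | $2,453.79 | $15,690.10
3 | $15,690.10 | $203.97 | $2,453.79 | $13,440.28
4 | $13,440.28 | $174.72 | $2,453.79 | $11,161.21
5 | $11,161.21 | $145.09 | $2,453.79 | $8,852.51
6 | $8,852.51 | $115.08 | $2,453.79 | $6,513.80
7 | $6,513.80 | $84.67 | $2,453.79 | $4,144.68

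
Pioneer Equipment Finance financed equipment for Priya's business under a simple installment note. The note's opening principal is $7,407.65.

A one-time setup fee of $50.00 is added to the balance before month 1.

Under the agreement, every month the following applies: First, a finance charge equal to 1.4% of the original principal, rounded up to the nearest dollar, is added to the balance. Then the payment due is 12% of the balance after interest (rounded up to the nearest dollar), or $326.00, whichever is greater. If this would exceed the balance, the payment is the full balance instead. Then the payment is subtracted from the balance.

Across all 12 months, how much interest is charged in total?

# | Opening | Interest | Payment | End bal
1 | $7,457.65 | $104.00 | $908.00 | $6,653.65
2 | $6,653.65 | $104.00 | $811.00 | $5,946.65
3 | $5,946.65 | $104.00 | $727.00 | $5,323.65
4 | $5,323.65 | $104.00 | $652.00 | $4,775.65
5 | $4,775.65 | $104.00 | $586.00 | $4,293.65
6 | $4,293.65 | $104.00 | $528.00 | $3,869.65
7 | $3,869.65 | $104.00 | $477.00 | $3,496.65
8 | $3,496.65 | $104.00 | $433.00 | $3,167.65
9 | $3,167.65 | $104.00 | $393.00 | $2,878.65
10 | $2,878.65 | $104.00 | $358.00 | $2,624.65
11 | $2,624.65 | $104.00 | $328.00 | $2,400.65
12 | $2,400.65 | $104.00 | $326.00 | $2,178.65
Total interest: $104.00 + $104.00 + $104.00 + $104.00 + $104.00 + $104.00 + $104.00 + $104.00 + $104.00 + $104.00 + $104.00 + $104.00 = $1,248.00

$1,248.00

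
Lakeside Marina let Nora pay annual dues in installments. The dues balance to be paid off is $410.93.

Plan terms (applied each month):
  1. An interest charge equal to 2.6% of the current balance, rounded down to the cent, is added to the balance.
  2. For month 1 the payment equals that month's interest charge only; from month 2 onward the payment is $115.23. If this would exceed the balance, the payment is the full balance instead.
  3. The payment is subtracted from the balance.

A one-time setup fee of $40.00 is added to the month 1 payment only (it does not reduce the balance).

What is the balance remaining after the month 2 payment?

# | Opening | Interest | Payment | Fee | End bal
1 | $410.93 | $10.68 | $10.68 | $40.00 | $410.93
2 | $410.93 | $10.68 | $115.23 | — | $306.38

$306.38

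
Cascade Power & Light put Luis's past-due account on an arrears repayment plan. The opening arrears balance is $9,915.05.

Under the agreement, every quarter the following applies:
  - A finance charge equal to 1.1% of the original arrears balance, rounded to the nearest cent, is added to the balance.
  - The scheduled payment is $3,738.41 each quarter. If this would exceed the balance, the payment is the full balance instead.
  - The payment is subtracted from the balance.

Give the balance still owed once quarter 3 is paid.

$0.00

Quarter 1: opening $9,915.05; interest $109.07 → $10,024.12; payment $3,738.41; balance $6,285.71
Quarter 2: opening $6,285.71; interest $109.07 → $6,394.78; payment $3,738.41; balance $2,656.37
Quarter 3: opening $2,656.37; interest $109.07 → $2,765.44; payment $2,765.44; balance $0.00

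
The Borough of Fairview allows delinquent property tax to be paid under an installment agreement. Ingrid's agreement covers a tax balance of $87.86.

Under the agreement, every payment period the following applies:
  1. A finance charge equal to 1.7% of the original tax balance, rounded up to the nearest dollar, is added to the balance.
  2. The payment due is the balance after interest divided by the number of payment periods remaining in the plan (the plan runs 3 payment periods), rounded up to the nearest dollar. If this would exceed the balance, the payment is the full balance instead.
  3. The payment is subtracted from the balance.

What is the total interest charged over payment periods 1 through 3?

$6.00

Payment period 1: $87.86 +$2.00 interest = $89.86; pay $30.00 → $59.86
Payment period 2: $59.86 +$2.00 interest = $61.86; pay $31.00 → $30.86
Payment period 3: $30.86 +$2.00 interest = $32.86; pay $32.86 → $0.00
Total interest: $2.00 + $2.00 + $2.00 = $6.00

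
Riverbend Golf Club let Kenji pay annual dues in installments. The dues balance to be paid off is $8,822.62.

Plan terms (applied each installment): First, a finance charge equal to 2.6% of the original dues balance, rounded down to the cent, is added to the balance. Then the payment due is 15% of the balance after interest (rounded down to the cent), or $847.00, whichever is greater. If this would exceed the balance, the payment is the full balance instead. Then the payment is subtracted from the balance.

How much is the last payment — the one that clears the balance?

$515.20

Installment 1: opening $8,822.62; interest $229.38 → $9,052.00; payment $1,357.80; balance $7,694.20
Installment 2: opening $7,694.20; interest $229.38 → $7,923.58; payment $1,188.53; balance $6,735.05
Installment 3: opening $6,735.05; interest $229.38 → $6,964.43; payment $1,044.66; balance $5,919.77
Installment 4: opening $5,919.77; interest $229.38 → $6,149.15; payment $922.37; balance $5,226.78
Installment 5: opening $5,226.78; interest $229.38 → $5,456.16; payment $847.00; balance $4,609.16
Installment 6: opening $4,609.16; interest $229.38 → $4,838.54; payment $847.00; balance $3,991.54
Installment 7: opening $3,991.54; interest $229.38 → $4,220.92; payment $847.00; balance $3,373.92
Installment 8: opening $3,373.92; interest $229.38 → $3,603.30; payment $847.00; balance $2,756.30
Installment 9: opening $2,756.30; interest $229.38 → $2,985.68; payment $847.00; balance $2,138.68
Installment 10: opening $2,138.68; interest $229.38 → $2,368.06; payment $847.00; balance $1,521.06
Installment 11: opening $1,521.06; interest $229.38 → $1,750.44; payment $847.00; balance $903.44
Installment 12: opening $903.44; interest $229.38 → $1,132.82; payment $847.00; balance $285.82
Installment 13: opening $285.82; interest $229.38 → $515.20; payment $515.20; balance $0.00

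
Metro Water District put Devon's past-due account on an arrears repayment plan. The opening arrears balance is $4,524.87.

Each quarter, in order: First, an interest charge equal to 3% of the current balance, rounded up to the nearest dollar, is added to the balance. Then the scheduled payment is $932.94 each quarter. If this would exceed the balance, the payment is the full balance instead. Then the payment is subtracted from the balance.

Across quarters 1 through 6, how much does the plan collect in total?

$4,967.87

Quarter 1: opening $4,524.87; interest $136.00 → $4,660.87; payment $932.94; balance $3,727.93
Quarter 2: opening $3,727.93; interest $112.00 → $3,839.93; payment $932.94; balance $2,906.99
Quarter 3: opening $2,906.99; interest $88.00 → $2,994.99; payment $932.94; balance $2,062.05
Quarter 4: opening $2,062.05; interest $62.00 → $2,124.05; payment $932.94; balance $1,191.11
Quarter 5: opening $1,191.11; interest $36.00 → $1,227.11; payment $932.94; balance $294.17
Quarter 6: opening $294.17; interest $9.00 → $303.17; payment $303.17; balance $0.00
Total paid: $4,967.87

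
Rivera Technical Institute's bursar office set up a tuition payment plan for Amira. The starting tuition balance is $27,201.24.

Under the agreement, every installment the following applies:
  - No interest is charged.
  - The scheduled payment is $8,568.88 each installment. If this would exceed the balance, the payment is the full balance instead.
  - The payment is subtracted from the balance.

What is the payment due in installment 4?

Installment 1: $27,201.24 − $8,568.88 → $18,632.36
Installment 2: $18,632.36 − $8,568.88 → $10,063.48
Installment 3: $10,063.48 − $8,568.88 → $1,494.60
Installment 4: $1,494.60 − $1,494.60 → $0.00

$1,494.60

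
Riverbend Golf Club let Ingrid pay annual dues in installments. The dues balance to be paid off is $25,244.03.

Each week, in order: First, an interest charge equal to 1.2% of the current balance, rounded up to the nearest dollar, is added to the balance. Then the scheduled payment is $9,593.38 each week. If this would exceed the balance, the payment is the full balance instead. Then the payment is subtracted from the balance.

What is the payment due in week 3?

Week 1: opening $25,244.03; interest $303.00 → $25,547.03; payment $9,593.38; balance $15,953.65
Week 2: opening $15,953.65; interest $192.00 → $16,145.65; payment $9,593.38; balance $6,552.27
Week 3: opening $6,552.27; interest $79.00 → $6,631.27; payment $6,631.27; balance $0.00

$6,631.27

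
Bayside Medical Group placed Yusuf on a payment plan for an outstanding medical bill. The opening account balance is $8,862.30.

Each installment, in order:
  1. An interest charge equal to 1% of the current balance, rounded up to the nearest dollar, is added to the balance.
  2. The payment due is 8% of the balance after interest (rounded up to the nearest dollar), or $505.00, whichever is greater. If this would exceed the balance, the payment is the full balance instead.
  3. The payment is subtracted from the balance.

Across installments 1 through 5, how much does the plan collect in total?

Installment 1: opening $8,862.30; interest $89.00 → $8,951.30; payment $717.00; balance $8,234.30
Installment 2: opening $8,234.30; interest $83.00 → $8,317.30; payment $666.00; balance $7,651.30
Installment 3: opening $7,651.30; interest $77.00 → $7,728.30; payment $619.00; balance $7,109.30
Installment 4: opening $7,109.30; interest $72.00 → $7,181.30; payment $575.00; balance $6,606.30
Installment 5: opening $6,606.30; interest $67.00 → $6,673.30; payment $534.00; balance $6,139.30
Total paid: $3,111.00

$3,111.00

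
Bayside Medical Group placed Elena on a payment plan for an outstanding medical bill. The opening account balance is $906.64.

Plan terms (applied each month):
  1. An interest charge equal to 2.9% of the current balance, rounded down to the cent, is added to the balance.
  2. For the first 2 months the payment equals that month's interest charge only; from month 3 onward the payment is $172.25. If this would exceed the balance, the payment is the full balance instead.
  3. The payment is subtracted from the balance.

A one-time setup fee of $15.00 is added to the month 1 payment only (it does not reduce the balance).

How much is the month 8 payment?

Month 1: $906.64 +$26.29 interest = $932.93; pay $26.29 (+ $15.00 fee) → $906.64
Month 2: $906.64 +$26.29 interest = $932.93; pay $26.29 → $906.64
Month 3: $906.64 +$26.29 interest = $932.93; pay $172.25 → $760.68
Month 4: $760.68 +$22.05 interest = $782.73; pay $172.25 → $610.48
Month 5: $610.48 +$17.70 interest = $628.18; pay $172.25 → $455.93
Month 6: $455.93 +$13.22 interest = $469.15; pay $172.25 → $296.90
Month 7: $296.90 +$8.61 interest = $305.51; pay $172.25 → $133.26
Month 8: $133.26 +$3.86 interest = $137.12; pay $137.12 → $0.00

$137.12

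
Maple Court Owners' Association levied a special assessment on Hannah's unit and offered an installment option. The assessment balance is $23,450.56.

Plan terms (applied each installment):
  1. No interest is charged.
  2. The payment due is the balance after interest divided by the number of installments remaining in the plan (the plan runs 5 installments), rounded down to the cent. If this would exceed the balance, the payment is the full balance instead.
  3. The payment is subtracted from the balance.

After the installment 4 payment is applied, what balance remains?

Installment 1: opening $23,450.56; payment $4,690.11; balance $18,760.45
Installment 2: opening $18,760.45; payment $4,690.11; balance $14,070.34
Installment 3: opening $14,070.34; payment $4,690.11; balance $9,380.23
Installment 4: opening $9,380.23; payment $4,690.11; balance $4,690.12

$4,690.12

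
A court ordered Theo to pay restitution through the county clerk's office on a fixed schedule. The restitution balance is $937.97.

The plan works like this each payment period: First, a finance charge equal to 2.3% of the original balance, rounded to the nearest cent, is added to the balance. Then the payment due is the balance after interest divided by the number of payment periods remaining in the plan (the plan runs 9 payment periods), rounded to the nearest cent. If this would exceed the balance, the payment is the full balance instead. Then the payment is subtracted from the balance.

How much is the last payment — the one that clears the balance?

$165.24

Payment period 1: $937.97 +$21.57 interest = $959.54; pay $106.62 → $852.92
Payment period 2: $852.92 +$21.57 interest = $874.49; pay $109.31 → $765.18
Payment period 3: $765.18 +$21.57 interest = $786.75; pay $112.39 → $674.36
Payment period 4: $674.36 +$21.57 interest = $695.93; pay $115.99 → $579.94
Payment period 5: $579.94 +$21.57 interest = $601.51; pay $120.30 → $481.21
Payment period 6: $481.21 +$21.57 interest = $502.78; pay $125.70 → $377.08
Payment period 7: $377.08 +$21.57 interest = $398.65; pay $132.88 → $265.77
Payment period 8: $265.77 +$21.57 interest = $287.34; pay $143.67 → $143.67
Payment period 9: $143.67 +$21.57 interest = $165.24; pay $165.24 → $0.00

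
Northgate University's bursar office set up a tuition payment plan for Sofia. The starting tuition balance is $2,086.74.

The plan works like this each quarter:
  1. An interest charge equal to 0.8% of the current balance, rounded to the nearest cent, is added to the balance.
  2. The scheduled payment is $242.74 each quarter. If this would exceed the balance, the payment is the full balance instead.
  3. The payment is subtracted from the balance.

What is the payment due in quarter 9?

Quarter 1: $2,086.74 +$16.69 interest = $2,103.43; pay $242.74 → $1,860.69
Quarter 2: $1,860.69 +$14.89 interest = $1,875.58; pay $242.74 → $1,632.84
Quarter 3: $1,632.84 +$13.06 interest = $1,645.90; pay $242.74 → $1,403.16
Quarter 4: $1,403.16 +$11.23 interest = $1,414.39; pay $242.74 → $1,171.65
Quarter 5: $1,171.65 +$9.37 interest = $1,181.02; pay $242.74 → $938.28
Quarter 6: $938.28 +$7.51 interest = $945.79; pay $242.74 → $703.05
Quarter 7: $703.05 +$5.62 interest = $708.67; pay $242.74 → $465.93
Quarter 8: $465.93 +$3.73 interest = $469.66; pay $242.74 → $226.92
Quarter 9: $226.92 +$1.82 interest = $228.74; pay $228.74 → $0.00

$228.74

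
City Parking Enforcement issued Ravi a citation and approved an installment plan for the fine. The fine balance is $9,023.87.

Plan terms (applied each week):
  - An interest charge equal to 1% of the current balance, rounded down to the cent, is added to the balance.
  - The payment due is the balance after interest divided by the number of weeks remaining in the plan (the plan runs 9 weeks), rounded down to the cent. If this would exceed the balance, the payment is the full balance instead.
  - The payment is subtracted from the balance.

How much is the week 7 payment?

# | Opening | Interest | Payment | End bal
1 | $9,023.87 | $90.23 | $1,012.67 | $8,101.43
2 | $8,101.43 | $81.01 | $1,022.80 | $7,159.64
3 | $7,159.64 | $71.59 | $1,033.03 | $6,198.20
4 | $6,198.20 | $61.98 | $1,043.36 | $5,216.82
5 | $5,216.82 | $52.16 | $1,053.79 | $4,215.19
6 | $4,215.19 | $42.15 | $1,064.33 | $3,193.01
7 | $3,193.01 | $31.93 | $1,074.98 | $2,149.96

$1,074.98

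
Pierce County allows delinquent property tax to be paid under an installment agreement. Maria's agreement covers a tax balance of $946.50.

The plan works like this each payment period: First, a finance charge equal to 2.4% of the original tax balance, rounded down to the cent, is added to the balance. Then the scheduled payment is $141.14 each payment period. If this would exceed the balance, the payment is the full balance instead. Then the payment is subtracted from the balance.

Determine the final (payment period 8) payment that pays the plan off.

# | Opening | Interest | Payment | End bal
1 | $946.50 | $22.71 | $141.14 | $828.07
2 | $828.07 | $22.71 | $141.14 | $709.64
3 | $709.64 | $22.71 | $141.14 | $591.21
4 | $591.21 | $22.71 | $141.14 | $472.78
5 | $472.78 | $22.71 | $141.14 | $354.35
6 | $354.35 | $22.71 | $141.14 | $235.92
7 | $235.92 | $22.71 | $141.14 | $117.49
8 | $117.49 | $22.71 | $140.20 | $0.00

$140.20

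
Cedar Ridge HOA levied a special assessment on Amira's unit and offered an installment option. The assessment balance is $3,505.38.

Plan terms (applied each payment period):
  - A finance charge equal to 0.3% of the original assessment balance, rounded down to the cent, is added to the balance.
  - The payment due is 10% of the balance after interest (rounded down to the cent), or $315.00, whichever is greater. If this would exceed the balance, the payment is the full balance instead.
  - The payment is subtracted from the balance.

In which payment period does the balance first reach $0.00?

12

Payment period 1: $3,505.38 +$10.51 interest = $3,515.89; pay $351.58 → $3,164.31
Payment period 2: $3,164.31 +$10.51 interest = $3,174.82; pay $317.48 → $2,857.34
Payment period 3: $2,857.34 +$10.51 interest = $2,867.85; pay $315.00 → $2,552.85
Payment period 4: $2,552.85 +$10.51 interest = $2,563.36; pay $315.00 → $2,248.36
Payment period 5: $2,248.36 +$10.51 interest = $2,258.87; pay $315.00 → $1,943.87
Payment period 6: $1,943.87 +$10.51 interest = $1,954.38; pay $315.00 → $1,639.38
Payment period 7: $1,639.38 +$10.51 interest = $1,649.89; pay $315.00 → $1,334.89
Payment period 8: $1,334.89 +$10.51 interest = $1,345.40; pay $315.00 → $1,030.40
Payment period 9: $1,030.40 +$10.51 interest = $1,040.91; pay $315.00 → $725.91
Payment period 10: $725.91 +$10.51 interest = $736.42; pay $315.00 → $421.42
Payment period 11: $421.42 +$10.51 interest = $431.93; pay $315.00 → $116.93
Payment period 12: $116.93 +$10.51 interest = $127.44; pay $127.44 → $0.00
Balance reaches $0.00 in payment period 12.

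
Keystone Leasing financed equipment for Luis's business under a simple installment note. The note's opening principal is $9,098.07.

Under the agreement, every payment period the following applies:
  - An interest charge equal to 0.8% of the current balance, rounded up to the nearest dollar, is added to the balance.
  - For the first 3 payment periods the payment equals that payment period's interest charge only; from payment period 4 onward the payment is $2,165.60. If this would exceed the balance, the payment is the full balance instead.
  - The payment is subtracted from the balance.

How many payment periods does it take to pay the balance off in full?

# | Opening | Interest | Payment | End bal
1 | $9,098.07 | $73.00 | $73.00 | $9,098.07
2 | $9,098.07 | $73.00 | $73.00 | $9,098.07
3 | $9,098.07 | $73.00 | $73.00 | $9,098.07
4 | $9,098.07 | $73.00 | $2,165.60 | $7,005.47
5 | $7,005.47 | $57.00 | $2,165.60 | $4,896.87
6 | $4,896.87 | $40.00 | $2,165.60 | $2,771.27
7 | $2,771.27 | $23.00 | $2,165.60 | $628.67
8 | $628.67 | $6.00 | $634.67 | $0.00
Balance reaches $0.00 in payment period 8.

8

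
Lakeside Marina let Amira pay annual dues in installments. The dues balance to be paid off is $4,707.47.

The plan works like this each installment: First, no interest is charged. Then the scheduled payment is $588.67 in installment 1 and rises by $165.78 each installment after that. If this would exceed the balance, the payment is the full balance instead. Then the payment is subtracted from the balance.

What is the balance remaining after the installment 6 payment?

$0.00

Installment 1: $4,707.47 − $588.67 → $4,118.80
Installment 2: $4,118.80 − $754.45 → $3,364.35
Installment 3: $3,364.35 − $920.23 → $2,444.12
Installment 4: $2,444.12 − $1,086.01 → $1,358.11
Installment 5: $1,358.11 − $1,251.79 → $106.32
Installment 6: $106.32 − $106.32 → $0.00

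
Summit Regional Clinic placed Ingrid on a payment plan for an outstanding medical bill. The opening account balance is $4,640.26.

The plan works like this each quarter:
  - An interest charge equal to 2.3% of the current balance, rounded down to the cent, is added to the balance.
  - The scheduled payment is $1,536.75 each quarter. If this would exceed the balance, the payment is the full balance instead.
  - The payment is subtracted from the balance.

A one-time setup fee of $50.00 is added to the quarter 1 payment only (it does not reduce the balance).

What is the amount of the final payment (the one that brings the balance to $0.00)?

$256.50

Quarter 1: $4,640.26 +$106.72 interest = $4,746.98; pay $1,536.75 (+ $50.00 fee) → $3,210.23
Quarter 2: $3,210.23 +$73.83 interest = $3,284.06; pay $1,536.75 → $1,747.31
Quarter 3: $1,747.31 +$40.18 interest = $1,787.49; pay $1,536.75 → $250.74
Quarter 4: $250.74 +$5.76 interest = $256.50; pay $256.50 → $0.00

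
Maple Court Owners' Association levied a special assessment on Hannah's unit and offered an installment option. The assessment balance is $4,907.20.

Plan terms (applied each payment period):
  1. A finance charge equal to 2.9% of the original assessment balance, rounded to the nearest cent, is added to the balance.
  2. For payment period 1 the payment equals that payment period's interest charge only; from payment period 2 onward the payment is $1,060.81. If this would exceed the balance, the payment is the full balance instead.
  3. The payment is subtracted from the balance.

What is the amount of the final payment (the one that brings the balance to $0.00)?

Payment period 1: opening $4,907.20; interest $142.31 → $5,049.51; payment $142.31; balance $4,907.20
Payment period 2: opening $4,907.20; interest $142.31 → $5,049.51; payment $1,060.81; balance $3,988.70
Payment period 3: opening $3,988.70; interest $142.31 → $4,131.01; payment $1,060.81; balance $3,070.20
Payment period 4: opening $3,070.20; interest $142.31 → $3,212.51; payment $1,060.81; balance $2,151.70
Payment period 5: opening $2,151.70; interest $142.31 → $2,294.01; payment $1,060.81; balance $1,233.20
Payment period 6: opening $1,233.20; interest $142.31 → $1,375.51; payment $1,060.81; balance $314.70
Payment period 7: opening $314.70; interest $142.31 → $457.01; payment $457.01; balance $0.00

$457.01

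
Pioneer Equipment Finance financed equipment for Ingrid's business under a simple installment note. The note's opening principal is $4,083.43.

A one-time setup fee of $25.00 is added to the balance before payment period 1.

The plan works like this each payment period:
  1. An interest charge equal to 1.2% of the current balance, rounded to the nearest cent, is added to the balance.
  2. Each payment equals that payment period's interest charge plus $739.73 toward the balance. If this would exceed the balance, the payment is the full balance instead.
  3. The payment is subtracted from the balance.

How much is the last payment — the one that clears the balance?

# | Opening | Interest | Payment | End bal
1 | $4,108.43 | $49.30 | $789.03 | $3,368.70
2 | $3,368.70 | $40.42 | $780.15 | $2,628.97
3 | $2,628.97 | $31.55 | $771.28 | $1,889.24
4 | $1,889.24 | $22.67 | $762.40 | $1,149.51
5 | $1,149.51 | $13.79 | $753.52 | $409.78
6 | $409.78 | $4.92 | $414.70 | $0.00

$414.70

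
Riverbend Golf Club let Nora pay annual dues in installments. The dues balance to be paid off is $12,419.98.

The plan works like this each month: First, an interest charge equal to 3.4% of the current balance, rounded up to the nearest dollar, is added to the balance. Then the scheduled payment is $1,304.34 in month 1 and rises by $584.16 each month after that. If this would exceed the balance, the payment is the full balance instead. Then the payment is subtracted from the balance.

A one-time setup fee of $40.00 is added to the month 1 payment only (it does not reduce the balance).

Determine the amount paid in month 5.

$3,640.98

Month 1: $12,419.98 +$423.00 interest = $12,842.98; pay $1,304.34 (+ $40.00 fee) → $11,538.64
Month 2: $11,538.64 +$393.00 interest = $11,931.64; pay $1,888.50 → $10,043.14
Month 3: $10,043.14 +$342.00 interest = $10,385.14; pay $2,472.66 → $7,912.48
Month 4: $7,912.48 +$270.00 interest = $8,182.48; pay $3,056.82 → $5,125.66
Month 5: $5,125.66 +$175.00 interest = $5,300.66; pay $3,640.98 → $1,659.68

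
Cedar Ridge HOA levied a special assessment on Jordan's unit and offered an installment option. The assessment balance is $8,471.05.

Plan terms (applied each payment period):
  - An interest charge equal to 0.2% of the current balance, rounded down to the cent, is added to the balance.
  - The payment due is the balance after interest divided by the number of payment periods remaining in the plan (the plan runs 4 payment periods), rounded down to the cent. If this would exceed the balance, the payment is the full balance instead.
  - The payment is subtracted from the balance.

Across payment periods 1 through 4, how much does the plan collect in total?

# | Opening | Interest | Payment | End bal
1 | $8,471.05 | $16.94 | $2,121.99 | $6,366.00
2 | $6,366.00 | $12.73 | $2,126.24 | $4,252.49
3 | $4,252.49 | $8.50 | $2,130.49 | $2,130.50
4 | $2,130.50 | $4.26 | $2,134.76 | $0.00
Total paid: $8,513.48

$8,513.48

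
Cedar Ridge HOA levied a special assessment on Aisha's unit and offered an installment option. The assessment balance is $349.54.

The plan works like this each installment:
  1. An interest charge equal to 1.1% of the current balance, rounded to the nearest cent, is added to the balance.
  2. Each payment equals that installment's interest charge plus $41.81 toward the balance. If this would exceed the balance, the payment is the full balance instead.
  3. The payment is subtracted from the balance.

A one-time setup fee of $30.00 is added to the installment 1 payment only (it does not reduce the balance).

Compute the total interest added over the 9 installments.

Installment 1: opening $349.54; interest $3.84 → $353.38; payment $45.65 (+ $30.00 fee); balance $307.73
Installment 2: opening $307.73; interest $3.39 → $311.12; payment $45.20; balance $265.92
Installment 3: opening $265.92; interest $2.93 → $268.85; payment $44.74; balance $224.11
Installment 4: opening $224.11; interest $2.47 → $226.58; payment $44.28; balance $182.30
Installment 5: opening $182.30; interest $2.01 → $184.31; payment $43.82; balance $140.49
Installment 6: opening $140.49; interest $1.55 → $142.04; payment $43.36; balance $98.68
Installment 7: opening $98.68; interest $1.09 → $99.77; payment $42.90; balance $56.87
Installment 8: opening $56.87; interest $0.63 → $57.50; payment $42.44; balance $15.06
Installment 9: opening $15.06; interest $0.17 → $15.23; payment $15.23; balance $0.00
Total interest: $3.84 + $3.39 + $2.93 + $2.47 + $2.01 + $1.55 + $1.09 + $0.63 + $0.17 = $18.08

$18.08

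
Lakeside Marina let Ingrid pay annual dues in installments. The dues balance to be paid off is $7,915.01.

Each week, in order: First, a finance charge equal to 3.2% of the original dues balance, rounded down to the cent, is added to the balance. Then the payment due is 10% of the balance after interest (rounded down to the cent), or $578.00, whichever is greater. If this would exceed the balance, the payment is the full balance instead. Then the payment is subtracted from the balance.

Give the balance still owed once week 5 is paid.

$5,607.25

Week 1: $7,915.01 +$253.28 interest = $8,168.29; pay $816.82 → $7,351.47
Week 2: $7,351.47 +$253.28 interest = $7,604.75; pay $760.47 → $6,844.28
Week 3: $6,844.28 +$253.28 interest = $7,097.56; pay $709.75 → $6,387.81
Week 4: $6,387.81 +$253.28 interest = $6,641.09; pay $664.10 → $5,976.99
Week 5: $5,976.99 +$253.28 interest = $6,230.27; pay $623.02 → $5,607.25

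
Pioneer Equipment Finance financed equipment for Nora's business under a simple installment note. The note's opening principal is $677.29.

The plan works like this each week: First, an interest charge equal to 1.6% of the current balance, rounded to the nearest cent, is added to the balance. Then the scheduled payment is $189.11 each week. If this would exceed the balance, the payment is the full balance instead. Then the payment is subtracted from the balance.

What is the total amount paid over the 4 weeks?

$703.34

Week 1: opening $677.29; interest $10.84 → $688.13; payment $189.11; balance $499.02
Week 2: opening $499.02; interest $7.98 → $507.00; payment $189.11; balance $317.89
Week 3: opening $317.89; interest $5.09 → $322.98; payment $189.11; balance $133.87
Week 4: opening $133.87; interest $2.14 → $136.01; payment $136.01; balance $0.00
Total paid: $703.34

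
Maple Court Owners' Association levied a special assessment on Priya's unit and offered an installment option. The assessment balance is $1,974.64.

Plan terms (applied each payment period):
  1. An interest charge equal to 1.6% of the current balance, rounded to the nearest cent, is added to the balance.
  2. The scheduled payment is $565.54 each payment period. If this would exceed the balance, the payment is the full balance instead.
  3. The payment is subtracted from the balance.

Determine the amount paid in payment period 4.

Payment period 1: opening $1,974.64; interest $31.59 → $2,006.23; payment $565.54; balance $1,440.69
Payment period 2: opening $1,440.69; interest $23.05 → $1,463.74; payment $565.54; balance $898.20
Payment period 3: opening $898.20; interest $14.37 → $912.57; payment $565.54; balance $347.03
Payment period 4: opening $347.03; interest $5.55 → $352.58; payment $352.58; balance $0.00

$352.58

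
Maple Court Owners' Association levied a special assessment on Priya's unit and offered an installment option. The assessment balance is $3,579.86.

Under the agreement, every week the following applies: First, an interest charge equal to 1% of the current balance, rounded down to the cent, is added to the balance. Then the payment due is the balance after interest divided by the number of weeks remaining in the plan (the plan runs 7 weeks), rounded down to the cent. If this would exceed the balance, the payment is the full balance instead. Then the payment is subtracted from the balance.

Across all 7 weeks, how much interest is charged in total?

$146.05

# | Opening | Interest | Payment | End bal
1 | $3,579.86 | $35.79 | $516.52 | $3,099.13
2 | $3,099.13 | $30.99 | $521.68 | $2,608.44
3 | $2,608.44 | $26.08 | $526.90 | $2,107.62
4 | $2,107.62 | $21.07 | $532.17 | $1,596.52
5 | $1,596.52 | $15.96 | $537.49 | $1,074.99
6 | $1,074.99 | $10.74 | $542.86 | $542.87
7 | $542.87 | $5.42 | $548.29 | $0.00
Total interest: $35.79 + $30.99 + $26.08 + $21.07 + $15.96 + $10.74 + $5.42 = $146.05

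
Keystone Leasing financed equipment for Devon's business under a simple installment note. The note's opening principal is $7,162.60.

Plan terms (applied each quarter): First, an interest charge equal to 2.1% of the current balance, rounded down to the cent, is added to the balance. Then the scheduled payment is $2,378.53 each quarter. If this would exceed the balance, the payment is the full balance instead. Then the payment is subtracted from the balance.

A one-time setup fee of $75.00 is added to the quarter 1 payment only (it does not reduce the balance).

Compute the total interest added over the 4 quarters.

Quarter 1: opening $7,162.60; interest $150.41 → $7,313.01; payment $2,378.53 (+ $75.00 fee); balance $4,934.48
Quarter 2: opening $4,934.48; interest $103.62 → $5,038.10; payment $2,378.53; balance $2,659.57
Quarter 3: opening $2,659.57; interest $55.85 → $2,715.42; payment $2,378.53; balance $336.89
Quarter 4: opening $336.89; interest $7.07 → $343.96; payment $343.96; balance $0.00
Total interest: $150.41 + $103.62 + $55.85 + $7.07 = $316.95

$316.95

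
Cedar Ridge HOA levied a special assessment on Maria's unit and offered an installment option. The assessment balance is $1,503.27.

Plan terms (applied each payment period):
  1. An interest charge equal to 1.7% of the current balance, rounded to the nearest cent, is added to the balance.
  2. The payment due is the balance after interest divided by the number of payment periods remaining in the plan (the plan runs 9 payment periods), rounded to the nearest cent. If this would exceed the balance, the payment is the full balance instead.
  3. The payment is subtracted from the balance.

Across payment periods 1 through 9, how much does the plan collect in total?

# | Opening | Interest | Payment | End bal
1 | $1,503.27 | $25.56 | $169.87 | $1,358.96
2 | $1,358.96 | $23.10 | $172.76 | $1,209.30
3 | $1,209.30 | $20.56 | $175.69 | $1,054.17
4 | $1,054.17 | $17.92 | $178.68 | $893.41
5 | $893.41 | $15.19 | $181.72 | $726.88
6 | $726.88 | $12.36 | $184.81 | $554.43
7 | $554.43 | $9.43 | $187.95 | $375.91
8 | $375.91 | $6.39 | $191.15 | $191.15
9 | $191.15 | $3.25 | $194.40 | $0.00
Total paid: $1,637.03

$1,637.03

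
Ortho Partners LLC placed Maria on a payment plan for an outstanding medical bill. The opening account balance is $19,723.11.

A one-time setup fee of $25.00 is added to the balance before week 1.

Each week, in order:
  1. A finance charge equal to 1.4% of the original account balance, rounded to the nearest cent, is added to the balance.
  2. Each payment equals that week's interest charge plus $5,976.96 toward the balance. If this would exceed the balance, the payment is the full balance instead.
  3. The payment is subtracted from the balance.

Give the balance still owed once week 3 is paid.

$1,817.23

# | Opening | Interest | Payment | End bal
1 | $19,748.11 | $276.12 | $6,253.08 | $13,771.15
2 | $13,771.15 | $276.12 | $6,253.08 | $7,794.19
3 | $7,794.19 | $276.12 | $6,253.08 | $1,817.23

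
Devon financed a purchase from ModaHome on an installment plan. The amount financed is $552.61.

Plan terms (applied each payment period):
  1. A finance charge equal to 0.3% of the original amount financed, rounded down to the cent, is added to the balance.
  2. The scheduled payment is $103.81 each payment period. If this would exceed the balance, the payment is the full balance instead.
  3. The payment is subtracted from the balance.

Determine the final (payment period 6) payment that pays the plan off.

Payment period 1: $552.61 +$1.65 interest = $554.26; pay $103.81 → $450.45
Payment period 2: $450.45 +$1.65 interest = $452.10; pay $103.81 → $348.29
Payment period 3: $348.29 +$1.65 interest = $349.94; pay $103.81 → $246.13
Payment period 4: $246.13 +$1.65 interest = $247.78; pay $103.81 → $143.97
Payment period 5: $143.97 +$1.65 interest = $145.62; pay $103.81 → $41.81
Payment period 6: $41.81 +$1.65 interest = $43.46; pay $43.46 → $0.00

$43.46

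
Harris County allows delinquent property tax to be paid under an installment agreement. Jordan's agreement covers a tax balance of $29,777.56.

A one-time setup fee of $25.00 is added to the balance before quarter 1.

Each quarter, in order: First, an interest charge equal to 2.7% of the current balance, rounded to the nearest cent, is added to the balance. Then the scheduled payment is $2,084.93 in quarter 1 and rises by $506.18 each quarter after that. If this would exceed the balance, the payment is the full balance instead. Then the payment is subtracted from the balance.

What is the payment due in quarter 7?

$5,122.01

Quarter 1: $29,802.56 +$804.67 interest = $30,607.23; pay $2,084.93 → $28,522.30
Quarter 2: $28,522.30 +$770.10 interest = $29,292.40; pay $2,591.11 → $26,701.29
Quarter 3: $26,701.29 +$720.93 interest = $27,422.22; pay $3,097.29 → $24,324.93
Quarter 4: $24,324.93 +$656.77 interest = $24,981.70; pay $3,603.47 → $21,378.23
Quarter 5: $21,378.23 +$577.21 interest = $21,955.44; pay $4,109.65 → $17,845.79
Quarter 6: $17,845.79 +$481.84 interest = $18,327.63; pay $4,615.83 → $13,711.80
Quarter 7: $13,711.80 +$370.22 interest = $14,082.02; pay $5,122.01 → $8,960.01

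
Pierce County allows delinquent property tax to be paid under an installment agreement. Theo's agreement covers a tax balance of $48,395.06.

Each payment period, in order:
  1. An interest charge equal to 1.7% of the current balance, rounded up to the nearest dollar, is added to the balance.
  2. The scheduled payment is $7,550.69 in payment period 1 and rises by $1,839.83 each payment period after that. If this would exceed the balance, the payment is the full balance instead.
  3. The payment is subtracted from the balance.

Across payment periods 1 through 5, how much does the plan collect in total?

$51,032.06

# | Opening | Interest | Payment | End bal
1 | $48,395.06 | $823.00 | $7,550.69 | $41,667.37
2 | $41,667.37 | $709.00 | $9,390.52 | $32,985.85
3 | $32,985.85 | $561.00 | $11,230.35 | $22,316.50
4 | $22,316.50 | $380.00 | $13,070.18 | $9,626.32
5 | $9,626.32 | $164.00 | $9,790.32 | $0.00
Total paid: $51,032.06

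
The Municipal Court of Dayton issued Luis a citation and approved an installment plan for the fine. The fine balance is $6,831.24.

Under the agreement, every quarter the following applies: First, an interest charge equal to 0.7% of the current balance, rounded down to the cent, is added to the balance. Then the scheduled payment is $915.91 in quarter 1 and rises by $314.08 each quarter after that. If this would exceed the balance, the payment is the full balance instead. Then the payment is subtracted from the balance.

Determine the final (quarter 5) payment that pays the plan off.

Quarter 1: opening $6,831.24; interest $47.81 → $6,879.05; payment $915.91; balance $5,963.14
Quarter 2: opening $5,963.14; interest $41.74 → $6,004.88; payment $1,229.99; balance $4,774.89
Quarter 3: opening $4,774.89; interest $33.42 → $4,808.31; payment $1,544.07; balance $3,264.24
Quarter 4: opening $3,264.24; interest $22.84 → $3,287.08; payment $1,858.15; balance $1,428.93
Quarter 5: opening $1,428.93; interest $10.00 → $1,438.93; payment $1,438.93; balance $0.00

$1,438.93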